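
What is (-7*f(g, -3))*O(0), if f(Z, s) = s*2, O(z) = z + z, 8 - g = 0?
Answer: 0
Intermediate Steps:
g = 8 (g = 8 - 1*0 = 8 + 0 = 8)
O(z) = 2*z
f(Z, s) = 2*s
(-7*f(g, -3))*O(0) = (-14*(-3))*(2*0) = -7*(-6)*0 = 42*0 = 0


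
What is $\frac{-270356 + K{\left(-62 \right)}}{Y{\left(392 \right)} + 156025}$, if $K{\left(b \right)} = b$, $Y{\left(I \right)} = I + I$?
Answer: $- \frac{270418}{156809} \approx -1.7245$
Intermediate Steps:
$Y{\left(I \right)} = 2 I$
$\frac{-270356 + K{\left(-62 \right)}}{Y{\left(392 \right)} + 156025} = \frac{-270356 - 62}{2 \cdot 392 + 156025} = - \frac{270418}{784 + 156025} = - \frac{270418}{156809}$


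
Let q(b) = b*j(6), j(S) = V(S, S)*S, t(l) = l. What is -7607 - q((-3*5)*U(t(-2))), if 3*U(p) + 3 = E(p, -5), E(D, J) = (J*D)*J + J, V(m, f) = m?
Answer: -18047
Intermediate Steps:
E(D, J) = J + D*J² (E(D, J) = (D*J)*J + J = D*J² + J = J + D*J²)
U(p) = -8/3 + 25*p/3 (U(p) = -1 + (-5*(1 + p*(-5)))/3 = -1 + (-5*(1 - 5*p))/3 = -1 + (-5 + 25*p)/3 = -1 + (-5/3 + 25*p/3) = -8/3 + 25*p/3)
j(S) = S² (j(S) = S*S = S²)
q(b) = 36*b (q(b) = b*6² = b*36 = 36*b)
-7607 - q((-3*5)*U(t(-2))) = -7607 - 36*(-3*5)*(-8/3 + (25/3)*(-2)) = -7607 - 36*(-15*(-8/3 - 50/3)) = -7607 - 36*(-15*(-58/3)) = -7607 - 36*290 = -7607 - 1*10440 = -7607 - 10440 = -18047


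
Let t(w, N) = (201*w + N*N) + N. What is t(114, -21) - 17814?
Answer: 5520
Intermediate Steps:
t(w, N) = N + N**2 + 201*w (t(w, N) = (201*w + N**2) + N = (N**2 + 201*w) + N = N + N**2 + 201*w)
t(114, -21) - 17814 = (-21 + (-21)**2 + 201*114) - 17814 = (-21 + 441 + 22914) - 17814 = 23334 - 17814 = 5520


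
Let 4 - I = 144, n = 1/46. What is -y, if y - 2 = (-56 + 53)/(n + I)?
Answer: -13016/6439 ≈ -2.0214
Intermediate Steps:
n = 1/46 ≈ 0.021739
I = -140 (I = 4 - 1*144 = 4 - 144 = -140)
y = 13016/6439 (y = 2 + (-56 + 53)/(1/46 - 140) = 2 - 3/(-6439/46) = 2 - 46/6439*(-3) = 2 + 138/6439 = 13016/6439 ≈ 2.0214)
-y = -1*13016/6439 = -13016/6439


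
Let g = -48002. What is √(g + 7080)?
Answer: I*√40922 ≈ 202.29*I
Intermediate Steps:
√(g + 7080) = √(-48002 + 7080) = √(-40922) = I*√40922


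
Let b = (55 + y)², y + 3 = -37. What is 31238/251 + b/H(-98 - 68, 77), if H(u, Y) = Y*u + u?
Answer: 134804383/1083316 ≈ 124.44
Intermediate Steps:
y = -40 (y = -3 - 37 = -40)
b = 225 (b = (55 - 40)² = 15² = 225)
H(u, Y) = u + Y*u
31238/251 + b/H(-98 - 68, 77) = 31238/251 + 225/(((-98 - 68)*(1 + 77))) = 31238*(1/251) + 225/((-166*78)) = 31238/251 + 225/(-12948) = 31238/251 + 225*(-1/12948) = 31238/251 - 75/4316 = 134804383/1083316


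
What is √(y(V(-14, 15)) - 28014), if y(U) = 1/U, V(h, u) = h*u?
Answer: I*√1235417610/210 ≈ 167.37*I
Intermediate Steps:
√(y(V(-14, 15)) - 28014) = √(1/(-14*15) - 28014) = √(1/(-210) - 28014) = √(-1/210 - 28014) = √(-5882941/210) = I*√1235417610/210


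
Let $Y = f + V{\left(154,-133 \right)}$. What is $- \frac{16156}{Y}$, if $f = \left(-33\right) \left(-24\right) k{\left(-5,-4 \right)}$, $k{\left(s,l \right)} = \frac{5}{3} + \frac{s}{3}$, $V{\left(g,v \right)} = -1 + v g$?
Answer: $\frac{16156}{20483} \approx 0.78875$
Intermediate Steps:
$V{\left(g,v \right)} = -1 + g v$
$k{\left(s,l \right)} = \frac{5}{3} + \frac{s}{3}$ ($k{\left(s,l \right)} = 5 \cdot \frac{1}{3} + s \frac{1}{3} = \frac{5}{3} + \frac{s}{3}$)
$f = 0$ ($f = \left(-33\right) \left(-24\right) \left(\frac{5}{3} + \frac{1}{3} \left(-5\right)\right) = 792 \left(\frac{5}{3} - \frac{5}{3}\right) = 792 \cdot 0 = 0$)
$Y = -20483$ ($Y = 0 + \left(-1 + 154 \left(-133\right)\right) = 0 - 20483 = -20483$)
$- \frac{16156}{Y} = - \frac{16156}{-20483} = \left(-16156\right) \left(- \frac{1}{20483}\right) = \frac{16156}{20483}$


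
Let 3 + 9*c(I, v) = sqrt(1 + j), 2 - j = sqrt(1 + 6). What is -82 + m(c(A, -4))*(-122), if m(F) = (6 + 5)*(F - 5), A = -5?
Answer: 21226/3 - 1342*sqrt(3 - sqrt(7))/9 ≈ 6986.6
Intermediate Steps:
j = 2 - sqrt(7) (j = 2 - sqrt(1 + 6) = 2 - sqrt(7) ≈ -0.64575)
c(I, v) = -1/3 + sqrt(3 - sqrt(7))/9 (c(I, v) = -1/3 + sqrt(1 + (2 - sqrt(7)))/9 = -1/3 + sqrt(3 - sqrt(7))/9)
m(F) = -55 + 11*F (m(F) = 11*(-5 + F) = -55 + 11*F)
-82 + m(c(A, -4))*(-122) = -82 + (-55 + 11*(-1/3 + sqrt(3 - sqrt(7))/9))*(-122) = -82 + (-55 + (-11/3 + 11*sqrt(3 - sqrt(7))/9))*(-122) = -82 + (-176/3 + 11*sqrt(3 - sqrt(7))/9)*(-122) = -82 + (21472/3 - 1342*sqrt(3 - sqrt(7))/9) = 21226/3 - 1342*sqrt(3 - sqrt(7))/9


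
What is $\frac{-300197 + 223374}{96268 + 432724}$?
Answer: $- \frac{76823}{528992} \approx -0.14523$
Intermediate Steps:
$\frac{-300197 + 223374}{96268 + 432724} = - \frac{76823}{528992}$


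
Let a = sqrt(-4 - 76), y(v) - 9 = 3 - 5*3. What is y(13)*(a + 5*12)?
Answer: -180 - 12*I*sqrt(5) ≈ -180.0 - 26.833*I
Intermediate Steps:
y(v) = -3 (y(v) = 9 + (3 - 5*3) = 9 + (3 - 15) = 9 - 12 = -3)
a = 4*I*sqrt(5) (a = sqrt(-80) = 4*I*sqrt(5) ≈ 8.9443*I)
y(13)*(a + 5*12) = -3*(4*I*sqrt(5) + 5*12) = -3*(4*I*sqrt(5) + 60) = -3*(60 + 4*I*sqrt(5)) = -180 - 12*I*sqrt(5)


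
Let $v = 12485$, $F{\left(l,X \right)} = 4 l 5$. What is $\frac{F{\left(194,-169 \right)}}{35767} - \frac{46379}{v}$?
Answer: $- \frac{1610395893}{446550995} \approx -3.6063$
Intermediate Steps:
$F{\left(l,X \right)} = 20 l$
$\frac{F{\left(194,-169 \right)}}{35767} - \frac{46379}{v} = \frac{20 \cdot 194}{35767} - \frac{46379}{12485} = 3880 \cdot \frac{1}{35767} - \frac{46379}{12485} = \frac{3880}{35767} - \frac{46379}{12485} = - \frac{1610395893}{446550995}$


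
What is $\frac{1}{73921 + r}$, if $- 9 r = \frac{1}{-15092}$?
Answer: $\frac{135828}{10040541589} \approx 1.3528 \cdot 10^{-5}$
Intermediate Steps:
$r = \frac{1}{135828}$ ($r = - \frac{1}{9 \left(-15092\right)} = \left(- \frac{1}{9}\right) \left(- \frac{1}{15092}\right) = \frac{1}{135828} \approx 7.3623 \cdot 10^{-6}$)
$\frac{1}{73921 + r} = \frac{1}{73921 + \frac{1}{135828}} = \frac{1}{\frac{10040541589}{135828}} = \frac{135828}{10040541589}$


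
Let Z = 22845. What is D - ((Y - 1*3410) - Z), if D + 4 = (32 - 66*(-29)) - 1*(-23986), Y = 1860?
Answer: 50323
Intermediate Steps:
D = 25928 (D = -4 + ((32 - 66*(-29)) - 1*(-23986)) = -4 + ((32 + 1914) + 23986) = -4 + (1946 + 23986) = -4 + 25932 = 25928)
D - ((Y - 1*3410) - Z) = 25928 - ((1860 - 1*3410) - 1*22845) = 25928 - ((1860 - 3410) - 22845) = 25928 - (-1550 - 22845) = 25928 - 1*(-24395) = 25928 + 24395 = 50323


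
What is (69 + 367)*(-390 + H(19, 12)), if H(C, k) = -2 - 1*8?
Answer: -174400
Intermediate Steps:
H(C, k) = -10 (H(C, k) = -2 - 8 = -10)
(69 + 367)*(-390 + H(19, 12)) = (69 + 367)*(-390 - 10) = 436*(-400) = -174400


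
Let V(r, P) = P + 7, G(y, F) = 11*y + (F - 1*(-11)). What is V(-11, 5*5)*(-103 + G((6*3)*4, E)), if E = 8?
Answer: 22656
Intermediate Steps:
G(y, F) = 11 + F + 11*y (G(y, F) = 11*y + (F + 11) = 11*y + (11 + F) = 11 + F + 11*y)
V(r, P) = 7 + P
V(-11, 5*5)*(-103 + G((6*3)*4, E)) = (7 + 5*5)*(-103 + (11 + 8 + 11*((6*3)*4))) = (7 + 25)*(-103 + (11 + 8 + 11*(18*4))) = 32*(-103 + (11 + 8 + 11*72)) = 32*(-103 + (11 + 8 + 792)) = 32*(-103 + 811) = 32*708 = 22656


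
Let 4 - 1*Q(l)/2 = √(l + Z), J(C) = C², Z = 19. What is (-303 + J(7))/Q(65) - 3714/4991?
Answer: 570719/84847 + 127*√21/34 ≈ 23.844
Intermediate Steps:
Q(l) = 8 - 2*√(19 + l) (Q(l) = 8 - 2*√(l + 19) = 8 - 2*√(19 + l))
(-303 + J(7))/Q(65) - 3714/4991 = (-303 + 7²)/(8 - 2*√(19 + 65)) - 3714/4991 = (-303 + 49)/(8 - 4*√21) - 3714*1/4991 = -254/(8 - 4*√21) - 3714/4991 = -3714/4991 - 254/(8 - 4*√21)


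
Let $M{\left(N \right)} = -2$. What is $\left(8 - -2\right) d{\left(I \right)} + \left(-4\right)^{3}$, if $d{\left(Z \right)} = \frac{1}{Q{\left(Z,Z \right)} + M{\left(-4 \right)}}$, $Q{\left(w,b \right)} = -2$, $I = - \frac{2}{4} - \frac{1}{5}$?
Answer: $- \frac{133}{2} \approx -66.5$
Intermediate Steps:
$I = - \frac{7}{10}$ ($I = \left(-2\right) \frac{1}{4} - \frac{1}{5} = - \frac{1}{2} - \frac{1}{5} = - \frac{7}{10} \approx -0.7$)
$d{\left(Z \right)} = - \frac{1}{4}$ ($d{\left(Z \right)} = \frac{1}{-2 - 2} = \frac{1}{-4} = - \frac{1}{4}$)
$\left(8 - -2\right) d{\left(I \right)} + \left(-4\right)^{3} = \left(8 - -2\right) \left(- \frac{1}{4}\right) + \left(-4\right)^{3} = \left(8 + 2\right) \left(- \frac{1}{4}\right) - 64 = 10 \left(- \frac{1}{4}\right) - 64 = - \frac{5}{2} - 64 = - \frac{133}{2}$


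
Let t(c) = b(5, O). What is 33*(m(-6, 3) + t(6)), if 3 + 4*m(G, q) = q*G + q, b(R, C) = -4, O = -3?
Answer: -561/2 ≈ -280.50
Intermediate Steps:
t(c) = -4
m(G, q) = -¾ + q/4 + G*q/4 (m(G, q) = -¾ + (q*G + q)/4 = -¾ + (G*q + q)/4 = -¾ + (q + G*q)/4 = -¾ + (q/4 + G*q/4) = -¾ + q/4 + G*q/4)
33*(m(-6, 3) + t(6)) = 33*((-¾ + (¼)*3 + (¼)*(-6)*3) - 4) = 33*((-¾ + ¾ - 9/2) - 4) = 33*(-9/2 - 4) = 33*(-17/2) = -561/2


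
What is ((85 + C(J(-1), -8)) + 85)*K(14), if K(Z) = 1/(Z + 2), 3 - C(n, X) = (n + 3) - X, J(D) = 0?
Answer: 81/8 ≈ 10.125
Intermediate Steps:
C(n, X) = X - n (C(n, X) = 3 - ((n + 3) - X) = 3 - ((3 + n) - X) = 3 - (3 + n - X) = 3 + (-3 + X - n) = X - n)
K(Z) = 1/(2 + Z)
((85 + C(J(-1), -8)) + 85)*K(14) = ((85 + (-8 - 1*0)) + 85)/(2 + 14) = ((85 + (-8 + 0)) + 85)/16 = ((85 - 8) + 85)*(1/16) = (77 + 85)*(1/16) = 162*(1/16) = 81/8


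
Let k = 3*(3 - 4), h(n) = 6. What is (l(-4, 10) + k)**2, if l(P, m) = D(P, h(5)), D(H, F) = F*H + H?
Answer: 961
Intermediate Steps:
D(H, F) = H + F*H
l(P, m) = 7*P (l(P, m) = P*(1 + 6) = P*7 = 7*P)
k = -3 (k = 3*(-1) = -3)
(l(-4, 10) + k)**2 = (7*(-4) - 3)**2 = (-28 - 3)**2 = (-31)**2 = 961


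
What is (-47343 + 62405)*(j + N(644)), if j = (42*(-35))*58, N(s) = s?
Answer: -1274486192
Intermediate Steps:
j = -85260 (j = -1470*58 = -85260)
(-47343 + 62405)*(j + N(644)) = (-47343 + 62405)*(-85260 + 644) = 15062*(-84616) = -1274486192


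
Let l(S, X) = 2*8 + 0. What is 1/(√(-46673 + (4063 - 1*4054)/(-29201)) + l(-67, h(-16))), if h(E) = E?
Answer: 233608/685186869 - I*√39797992732682/1370373738 ≈ 0.00034094 - 0.0046035*I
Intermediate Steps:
l(S, X) = 16 (l(S, X) = 16 + 0 = 16)
1/(√(-46673 + (4063 - 1*4054)/(-29201)) + l(-67, h(-16))) = 1/(√(-46673 + (4063 - 1*4054)/(-29201)) + 16) = 1/(√(-46673 + (4063 - 4054)*(-1/29201)) + 16) = 1/(√(-46673 + 9*(-1/29201)) + 16) = 1/(√(-46673 - 9/29201) + 16) = 1/(√(-1362898282/29201) + 16) = 1/(I*√39797992732682/29201 + 16) = 1/(16 + I*√39797992732682/29201)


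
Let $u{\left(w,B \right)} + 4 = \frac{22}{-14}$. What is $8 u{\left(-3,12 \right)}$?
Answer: $- \frac{312}{7} \approx -44.571$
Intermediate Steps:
$u{\left(w,B \right)} = - \frac{39}{7}$ ($u{\left(w,B \right)} = -4 + \frac{22}{-14} = -4 + 22 \left(- \frac{1}{14}\right) = -4 - \frac{11}{7} = - \frac{39}{7}$)
$8 u{\left(-3,12 \right)} = 8 \left(- \frac{39}{7}\right) = - \frac{312}{7}$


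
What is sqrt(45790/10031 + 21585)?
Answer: 5*sqrt(86894510507)/10031 ≈ 146.93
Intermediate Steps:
sqrt(45790/10031 + 21585) = sqrt(216564925/10031) = 5*sqrt(86894510507)/10031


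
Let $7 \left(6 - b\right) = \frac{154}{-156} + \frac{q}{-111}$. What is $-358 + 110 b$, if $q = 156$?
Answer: $\frac{3430277}{10101} \approx 339.6$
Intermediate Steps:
$b = \frac{128117}{20202}$ ($b = 6 - \frac{\frac{154}{-156} + \frac{156}{-111}}{7} = 6 - \frac{154 \left(- \frac{1}{156}\right) + 156 \left(- \frac{1}{111}\right)}{7} = 6 - \frac{- \frac{77}{78} - \frac{52}{37}}{7} = 6 - - \frac{6905}{20202} = 6 + \frac{6905}{20202} = \frac{128117}{20202} \approx 6.3418$)
$-358 + 110 b = -358 + 110 \cdot \frac{128117}{20202} = -358 + \frac{7046435}{10101} = \frac{3430277}{10101}$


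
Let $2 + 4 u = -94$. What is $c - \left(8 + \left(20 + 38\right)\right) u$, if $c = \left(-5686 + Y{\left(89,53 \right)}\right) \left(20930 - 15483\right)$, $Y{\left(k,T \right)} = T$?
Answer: $-30681367$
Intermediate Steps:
$u = -24$ ($u = - \frac{1}{2} + \frac{1}{4} \left(-94\right) = - \frac{1}{2} - \frac{47}{2} = -24$)
$c = -30682951$ ($c = \left(-5686 + 53\right) \left(20930 - 15483\right) = \left(-5633\right) 5447 = -30682951$)
$c - \left(8 + \left(20 + 38\right)\right) u = -30682951 - \left(8 + \left(20 + 38\right)\right) \left(-24\right) = -30682951 - \left(8 + 58\right) \left(-24\right) = -30682951 - 66 \left(-24\right) = -30682951 - -1584 = -30682951 + 1584 = -30681367$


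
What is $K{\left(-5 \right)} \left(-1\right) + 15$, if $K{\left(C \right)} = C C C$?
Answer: $140$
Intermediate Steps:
$K{\left(C \right)} = C^{3}$ ($K{\left(C \right)} = C^{2} C = C^{3}$)
$K{\left(-5 \right)} \left(-1\right) + 15 = \left(-5\right)^{3} \left(-1\right) + 15 = \left(-125\right) \left(-1\right) + 15 = 125 + 15 = 140$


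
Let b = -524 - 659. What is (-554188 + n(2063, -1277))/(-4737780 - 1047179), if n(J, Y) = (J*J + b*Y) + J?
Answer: -5214535/5784959 ≈ -0.90140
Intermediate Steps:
b = -1183
n(J, Y) = J + J² - 1183*Y (n(J, Y) = (J*J - 1183*Y) + J = (J² - 1183*Y) + J = J + J² - 1183*Y)
(-554188 + n(2063, -1277))/(-4737780 - 1047179) = (-554188 + (2063 + 2063² - 1183*(-1277)))/(-4737780 - 1047179) = (-554188 + (2063 + 4255969 + 1510691))/(-5784959) = (-554188 + 5768723)*(-1/5784959) = 5214535*(-1/5784959) = -5214535/5784959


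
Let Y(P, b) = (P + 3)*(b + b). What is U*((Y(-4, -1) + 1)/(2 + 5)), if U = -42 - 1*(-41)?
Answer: -3/7 ≈ -0.42857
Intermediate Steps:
Y(P, b) = 2*b*(3 + P) (Y(P, b) = (3 + P)*(2*b) = 2*b*(3 + P))
U = -1 (U = -42 + 41 = -1)
U*((Y(-4, -1) + 1)/(2 + 5)) = -(2*(-1)*(3 - 4) + 1)/(2 + 5) = -(2*(-1)*(-1) + 1)/7 = -(2 + 1)/7 = -3/7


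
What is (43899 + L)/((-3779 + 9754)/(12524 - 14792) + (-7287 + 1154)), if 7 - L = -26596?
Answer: -159898536/13915619 ≈ -11.491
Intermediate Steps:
L = 26603 (L = 7 - 1*(-26596) = 7 + 26596 = 26603)
(43899 + L)/((-3779 + 9754)/(12524 - 14792) + (-7287 + 1154)) = (43899 + 26603)/((-3779 + 9754)/(12524 - 14792) + (-7287 + 1154)) = 70502/(5975/(-2268) - 6133) = 70502/(5975*(-1/2268) - 6133) = 70502/(-5975/2268 - 6133) = 70502/(-13915619/2268) = 70502*(-2268/13915619) = -159898536/13915619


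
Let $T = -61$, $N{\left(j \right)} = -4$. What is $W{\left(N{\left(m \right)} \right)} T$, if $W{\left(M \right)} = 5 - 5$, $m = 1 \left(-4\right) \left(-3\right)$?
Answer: $0$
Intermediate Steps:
$m = 12$ ($m = \left(-4\right) \left(-3\right) = 12$)
$W{\left(M \right)} = 0$
$W{\left(N{\left(m \right)} \right)} T = 0 \left(-61\right) = 0$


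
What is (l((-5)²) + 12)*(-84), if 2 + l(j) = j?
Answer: -2940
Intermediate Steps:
l(j) = -2 + j
(l((-5)²) + 12)*(-84) = ((-2 + (-5)²) + 12)*(-84) = ((-2 + 25) + 12)*(-84) = (23 + 12)*(-84) = 35*(-84) = -2940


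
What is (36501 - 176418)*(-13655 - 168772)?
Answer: 25524638559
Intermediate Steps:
(36501 - 176418)*(-13655 - 168772) = -139917*(-182427) = 25524638559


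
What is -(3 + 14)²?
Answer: -289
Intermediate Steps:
-(3 + 14)² = -1*17² = -1*289 = -289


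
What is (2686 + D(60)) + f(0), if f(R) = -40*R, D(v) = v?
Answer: 2746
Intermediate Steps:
(2686 + D(60)) + f(0) = (2686 + 60) - 40*0 = 2746 + 0 = 2746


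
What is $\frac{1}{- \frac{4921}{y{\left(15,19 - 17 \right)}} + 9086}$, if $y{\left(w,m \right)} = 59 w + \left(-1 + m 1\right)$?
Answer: $\frac{886}{8045275} \approx 0.00011013$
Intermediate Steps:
$y{\left(w,m \right)} = -1 + m + 59 w$ ($y{\left(w,m \right)} = 59 w + \left(-1 + m\right) = -1 + m + 59 w$)
$\frac{1}{- \frac{4921}{y{\left(15,19 - 17 \right)}} + 9086} = \frac{1}{- \frac{4921}{-1 + \left(19 - 17\right) + 59 \cdot 15} + 9086} = \frac{1}{- \frac{4921}{-1 + 2 + 885} + 9086} = \frac{1}{- \frac{4921}{886} + 9086} = \frac{1}{\frac{8045275}{886}} = \frac{886}{8045275}$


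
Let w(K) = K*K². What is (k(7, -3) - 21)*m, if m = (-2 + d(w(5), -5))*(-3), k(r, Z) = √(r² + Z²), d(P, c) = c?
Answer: -441 + 21*√58 ≈ -281.07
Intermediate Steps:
w(K) = K³
k(r, Z) = √(Z² + r²)
m = 21 (m = (-2 - 5)*(-3) = -7*(-3) = 21)
(k(7, -3) - 21)*m = (√((-3)² + 7²) - 21)*21 = (√(9 + 49) - 21)*21 = (√58 - 21)*21 = (-21 + √58)*21 = -441 + 21*√58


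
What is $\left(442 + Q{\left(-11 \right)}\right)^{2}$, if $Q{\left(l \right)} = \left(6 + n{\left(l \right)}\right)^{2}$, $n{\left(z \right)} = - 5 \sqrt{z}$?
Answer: $1609 - 24360 i \sqrt{11} \approx 1609.0 - 80793.0 i$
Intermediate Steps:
$Q{\left(l \right)} = \left(6 - 5 \sqrt{l}\right)^{2}$
$\left(442 + Q{\left(-11 \right)}\right)^{2} = \left(442 + \left(-6 + 5 \sqrt{-11}\right)^{2}\right)^{2} = \left(442 + \left(-6 + 5 i \sqrt{11}\right)^{2}\right)^{2}$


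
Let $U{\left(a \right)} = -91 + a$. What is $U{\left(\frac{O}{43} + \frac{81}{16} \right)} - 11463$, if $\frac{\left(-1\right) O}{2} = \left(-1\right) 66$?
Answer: $- \frac{7943557}{688} \approx -11546.0$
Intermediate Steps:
$O = 132$ ($O = - 2 \left(\left(-1\right) 66\right) = \left(-2\right) \left(-66\right) = 132$)
$U{\left(\frac{O}{43} + \frac{81}{16} \right)} - 11463 = \left(-91 + \left(\frac{132}{43} + \frac{81}{16}\right)\right) - 11463 = \left(-91 + \frac{5595}{688}\right) - 11463 = - \frac{57013}{688} - 11463 = - \frac{7943557}{688}$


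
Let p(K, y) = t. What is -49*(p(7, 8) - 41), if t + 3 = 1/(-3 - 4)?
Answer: 2163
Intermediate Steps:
t = -22/7 (t = -3 + 1/(-3 - 4) = -3 + 1/(-7) = -3 - ⅐ = -22/7 ≈ -3.1429)
p(K, y) = -22/7
-49*(p(7, 8) - 41) = -49*(-22/7 - 41) = -49*(-309/7) = 2163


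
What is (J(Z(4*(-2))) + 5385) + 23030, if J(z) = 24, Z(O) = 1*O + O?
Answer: 28439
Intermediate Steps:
Z(O) = 2*O (Z(O) = O + O = 2*O)
(J(Z(4*(-2))) + 5385) + 23030 = (24 + 5385) + 23030 = 5409 + 23030 = 28439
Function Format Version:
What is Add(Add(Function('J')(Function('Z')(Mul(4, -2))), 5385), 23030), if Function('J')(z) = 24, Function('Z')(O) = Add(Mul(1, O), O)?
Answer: 28439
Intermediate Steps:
Function('Z')(O) = Mul(2, O) (Function('Z')(O) = Add(O, O) = Mul(2, O))
Add(Add(Function('J')(Function('Z')(Mul(4, -2))), 5385), 23030) = Add(Add(24, 5385), 23030) = Add(5409, 23030) = 28439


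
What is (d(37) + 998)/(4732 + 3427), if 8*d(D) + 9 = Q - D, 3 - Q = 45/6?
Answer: 387/3184 ≈ 0.12155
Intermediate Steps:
Q = -9/2 (Q = 3 - 45/6 = 3 - 1*15/2 = 3 - 15/2 = -9/2 ≈ -4.5000)
d(D) = -27/16 - D/8 (d(D) = -9/8 + (-9/2 - D)/8 = -9/8 + (-9/16 - D/8) = -27/16 - D/8)
(d(37) + 998)/(4732 + 3427) = ((-27/16 - ⅛*37) + 998)/(4732 + 3427) = ((-27/16 - 37/8) + 998)/8159 = (-101/16 + 998)*(1/8159) = (15867/16)*(1/8159) = 387/3184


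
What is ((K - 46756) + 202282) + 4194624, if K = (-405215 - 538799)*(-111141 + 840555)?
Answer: -688572677646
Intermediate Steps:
K = -688577027796 (K = -944014*729414 = -688577027796)
((K - 46756) + 202282) + 4194624 = ((-688577027796 - 46756) + 202282) + 4194624 = (-688577074552 + 202282) + 4194624 = -688576872270 + 4194624 = -688572677646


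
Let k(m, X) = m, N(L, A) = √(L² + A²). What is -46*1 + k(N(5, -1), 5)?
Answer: -46 + √26 ≈ -40.901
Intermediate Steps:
N(L, A) = √(A² + L²)
-46*1 + k(N(5, -1), 5) = -46*1 + √((-1)² + 5²) = -46 + √(1 + 25) = -46 + √26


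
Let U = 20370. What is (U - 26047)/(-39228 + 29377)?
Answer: 5677/9851 ≈ 0.57629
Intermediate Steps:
(U - 26047)/(-39228 + 29377) = (20370 - 26047)/(-39228 + 29377) = -5677/(-9851) = -5677*(-1/9851) = 5677/9851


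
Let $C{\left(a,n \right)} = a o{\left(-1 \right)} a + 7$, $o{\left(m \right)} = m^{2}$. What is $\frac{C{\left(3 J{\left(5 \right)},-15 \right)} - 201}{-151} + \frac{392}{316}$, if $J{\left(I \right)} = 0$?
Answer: $\frac{30124}{11929} \approx 2.5253$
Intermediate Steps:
$C{\left(a,n \right)} = 7 + a^{2}$ ($C{\left(a,n \right)} = a \left(-1\right)^{2} a + 7 = a 1 a + 7 = a a + 7 = a^{2} + 7 = 7 + a^{2}$)
$\frac{C{\left(3 J{\left(5 \right)},-15 \right)} - 201}{-151} + \frac{392}{316} = \frac{\left(7 + \left(3 \cdot 0\right)^{2}\right) - 201}{-151} + \frac{392}{316} = \left(\left(7 + 0^{2}\right) - 201\right) \left(- \frac{1}{151}\right) + 392 \cdot \frac{1}{316} = \left(\left(7 + 0\right) - 201\right) \left(- \frac{1}{151}\right) + \frac{98}{79} = \left(7 - 201\right) \left(- \frac{1}{151}\right) + \frac{98}{79} = \left(-194\right) \left(- \frac{1}{151}\right) + \frac{98}{79} = \frac{194}{151} + \frac{98}{79} = \frac{30124}{11929}$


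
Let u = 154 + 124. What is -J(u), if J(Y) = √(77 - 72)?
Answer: -√5 ≈ -2.2361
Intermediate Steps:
u = 278
J(Y) = √5
-J(u) = -√5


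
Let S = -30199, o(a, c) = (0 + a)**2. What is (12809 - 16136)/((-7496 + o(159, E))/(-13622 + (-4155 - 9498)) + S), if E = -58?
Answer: 6049595/54913034 ≈ 0.11017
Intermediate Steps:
o(a, c) = a**2
(12809 - 16136)/((-7496 + o(159, E))/(-13622 + (-4155 - 9498)) + S) = (12809 - 16136)/((-7496 + 159**2)/(-13622 + (-4155 - 9498)) - 30199) = -3327/((-7496 + 25281)/(-13622 - 13653) - 30199) = -3327/(17785/(-27275) - 30199) = -3327/(17785*(-1/27275) - 30199) = -3327/(-3557/5455 - 30199) = -3327/(-164739102/5455) = -3327*(-5455/164739102) = 6049595/54913034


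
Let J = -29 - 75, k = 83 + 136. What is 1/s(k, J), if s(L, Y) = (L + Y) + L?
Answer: 1/334 ≈ 0.0029940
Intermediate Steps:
k = 219
J = -104
s(L, Y) = Y + 2*L
1/s(k, J) = 1/(-104 + 2*219) = 1/(-104 + 438) = 1/334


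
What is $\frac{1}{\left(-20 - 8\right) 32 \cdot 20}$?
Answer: $- \frac{1}{17920} \approx -5.5804 \cdot 10^{-5}$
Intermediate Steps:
$\frac{1}{\left(-20 - 8\right) 32 \cdot 20} = \frac{1}{\left(-28\right) 32 \cdot 20} = \frac{1}{\left(-896\right) 20} = \frac{1}{-17920} = - \frac{1}{17920}$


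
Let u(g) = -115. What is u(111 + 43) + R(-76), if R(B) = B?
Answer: -191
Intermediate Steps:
u(111 + 43) + R(-76) = -115 - 76 = -191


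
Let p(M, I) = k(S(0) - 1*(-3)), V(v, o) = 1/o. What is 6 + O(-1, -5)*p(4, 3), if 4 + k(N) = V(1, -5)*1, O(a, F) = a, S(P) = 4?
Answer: 51/5 ≈ 10.200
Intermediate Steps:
k(N) = -21/5 (k(N) = -4 + 1/(-5) = -4 - ⅕*1 = -4 - ⅕ = -21/5)
p(M, I) = -21/5
6 + O(-1, -5)*p(4, 3) = 6 - 1*(-21/5) = 6 + 21/5 = 51/5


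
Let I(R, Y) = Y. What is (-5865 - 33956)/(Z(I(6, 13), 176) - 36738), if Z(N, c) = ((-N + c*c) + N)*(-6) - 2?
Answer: 39821/222596 ≈ 0.17889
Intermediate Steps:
Z(N, c) = -2 - 6*c² (Z(N, c) = ((-N + c²) + N)*(-6) - 2 = ((c² - N) + N)*(-6) - 2 = c²*(-6) - 2 = -6*c² - 2 = -2 - 6*c²)
(-5865 - 33956)/(Z(I(6, 13), 176) - 36738) = (-5865 - 33956)/((-2 - 6*176²) - 36738) = -39821/((-2 - 6*30976) - 36738) = -39821/((-2 - 185856) - 36738) = -39821/(-185858 - 36738) = -39821/(-222596) = -39821*(-1/222596) = 39821/222596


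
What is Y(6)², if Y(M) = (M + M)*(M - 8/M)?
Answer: 3136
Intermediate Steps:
Y(M) = 2*M*(M - 8/M) (Y(M) = (2*M)*(M - 8/M) = 2*M*(M - 8/M))
Y(6)² = (-16 + 2*6²)² = (-16 + 2*36)² = (-16 + 72)² = 56² = 3136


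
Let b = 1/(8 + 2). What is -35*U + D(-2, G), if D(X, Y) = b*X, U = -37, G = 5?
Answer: 6474/5 ≈ 1294.8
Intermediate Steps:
b = 1/10 ≈ 0.10000
D(X, Y) = X/10
-35*U + D(-2, G) = -35*(-37) + (1/10)*(-2) = 1295 - 1/5 = 6474/5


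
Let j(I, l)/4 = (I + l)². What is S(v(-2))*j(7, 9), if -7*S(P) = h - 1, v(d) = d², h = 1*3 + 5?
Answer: -1024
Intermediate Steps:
j(I, l) = 4*(I + l)²
h = 8 (h = 3 + 5 = 8)
S(P) = -1 (S(P) = -(8 - 1)/7 = -⅐*7 = -1)
S(v(-2))*j(7, 9) = -4*(7 + 9)² = -4*16² = -4*256 = -1*1024 = -1024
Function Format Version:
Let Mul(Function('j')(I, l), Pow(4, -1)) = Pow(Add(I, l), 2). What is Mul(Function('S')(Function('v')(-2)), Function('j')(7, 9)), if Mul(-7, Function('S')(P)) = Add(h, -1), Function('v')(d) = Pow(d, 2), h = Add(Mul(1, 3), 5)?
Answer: -1024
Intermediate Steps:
Function('j')(I, l) = Mul(4, Pow(Add(I, l), 2))
h = 8 (h = Add(3, 5) = 8)
Function('S')(P) = -1 (Function('S')(P) = Mul(Rational(-1, 7), Add(8, -1)) = Mul(Rational(-1, 7), 7) = -1)
Mul(Function('S')(Function('v')(-2)), Function('j')(7, 9)) = Mul(-1, Mul(4, Pow(Add(7, 9), 2))) = Mul(-1, Mul(4, Pow(16, 2))) = Mul(-1, Mul(4, 256)) = Mul(-1, 1024) = -1024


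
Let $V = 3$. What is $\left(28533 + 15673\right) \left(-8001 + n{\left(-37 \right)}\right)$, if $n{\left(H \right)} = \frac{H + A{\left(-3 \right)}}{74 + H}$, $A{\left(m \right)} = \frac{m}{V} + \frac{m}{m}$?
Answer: $-353736412$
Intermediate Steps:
$A{\left(m \right)} = 1 + \frac{m}{3}$ ($A{\left(m \right)} = \frac{m}{3} + \frac{m}{m} = m \frac{1}{3} + 1 = \frac{m}{3} + 1 = 1 + \frac{m}{3}$)
$n{\left(H \right)} = \frac{H}{74 + H}$ ($n{\left(H \right)} = \frac{H + \left(1 + \frac{1}{3} \left(-3\right)\right)}{74 + H} = \frac{H + \left(1 - 1\right)}{74 + H} = \frac{H + 0}{74 + H} = \frac{H}{74 + H}$)
$\left(28533 + 15673\right) \left(-8001 + n{\left(-37 \right)}\right) = \left(28533 + 15673\right) \left(-8001 - \frac{37}{74 - 37}\right) = 44206 \left(-8001 - \frac{37}{37}\right) = 44206 \left(-8001 - 1\right) = 44206 \left(-8002\right) = -353736412$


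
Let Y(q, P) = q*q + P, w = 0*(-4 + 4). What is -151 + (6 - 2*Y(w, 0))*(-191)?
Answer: -1297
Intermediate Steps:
w = 0 (w = 0*0 = 0)
Y(q, P) = P + q**2 (Y(q, P) = q**2 + P = P + q**2)
-151 + (6 - 2*Y(w, 0))*(-191) = -151 + (6 - 2*(0 + 0**2))*(-191) = -151 + (6 - 2*(0 + 0))*(-191) = -151 + (6 - 2*0)*(-191) = -151 + (6 + 0)*(-191) = -151 + 6*(-191) = -151 - 1146 = -1297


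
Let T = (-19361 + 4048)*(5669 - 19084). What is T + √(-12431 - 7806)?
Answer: 205423895 + 7*I*√413 ≈ 2.0542e+8 + 142.26*I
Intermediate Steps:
T = 205423895 (T = -15313*(-13415) = 205423895)
T + √(-12431 - 7806) = 205423895 + √(-12431 - 7806) = 205423895 + √(-20237) = 205423895 + 7*I*√413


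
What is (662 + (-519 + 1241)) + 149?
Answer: 1533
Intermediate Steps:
(662 + (-519 + 1241)) + 149 = (662 + 722) + 149 = 1384 + 149 = 1533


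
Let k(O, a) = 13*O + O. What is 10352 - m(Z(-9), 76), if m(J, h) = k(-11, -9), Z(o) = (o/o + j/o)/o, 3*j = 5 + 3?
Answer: 10506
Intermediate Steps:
j = 8/3 (j = (5 + 3)/3 = (1/3)*8 = 8/3 ≈ 2.6667)
k(O, a) = 14*O
Z(o) = (1 + 8/(3*o))/o (Z(o) = (o/o + 8/(3*o))/o = (1 + 8/(3*o))/o)
m(J, h) = -154 (m(J, h) = 14*(-11) = -154)
10352 - m(Z(-9), 76) = 10352 - 1*(-154) = 10352 + 154 = 10506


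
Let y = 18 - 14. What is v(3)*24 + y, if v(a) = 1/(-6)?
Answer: 0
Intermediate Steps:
y = 4
v(a) = -⅙
v(3)*24 + y = -⅙*24 + 4 = -4 + 4 = 0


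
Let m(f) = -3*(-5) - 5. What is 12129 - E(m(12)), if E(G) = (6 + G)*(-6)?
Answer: 12225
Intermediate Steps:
m(f) = 10 (m(f) = 15 - 5 = 10)
E(G) = -36 - 6*G
12129 - E(m(12)) = 12129 - (-36 - 6*10) = 12129 - (-36 - 60) = 12129 - 1*(-96) = 12129 + 96 = 12225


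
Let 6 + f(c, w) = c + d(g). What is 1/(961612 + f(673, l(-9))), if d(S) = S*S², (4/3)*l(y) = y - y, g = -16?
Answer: 1/958183 ≈ 1.0436e-6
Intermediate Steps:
l(y) = 0 (l(y) = 3*(y - y)/4 = (¾)*0 = 0)
d(S) = S³
f(c, w) = -4102 + c (f(c, w) = -6 + (c + (-16)³) = -6 + (c - 4096) = -6 + (-4096 + c) = -4102 + c)
1/(961612 + f(673, l(-9))) = 1/(961612 + (-4102 + 673)) = 1/(961612 - 3429) = 1/958183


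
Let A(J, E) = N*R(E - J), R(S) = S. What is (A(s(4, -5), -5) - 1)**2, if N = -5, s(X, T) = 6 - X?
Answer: 1156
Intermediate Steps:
A(J, E) = -5*E + 5*J (A(J, E) = -5*(E - J) = -5*E + 5*J)
(A(s(4, -5), -5) - 1)**2 = ((-5*(-5) + 5*(6 - 1*4)) - 1)**2 = ((25 + 5*(6 - 4)) - 1)**2 = ((25 + 5*2) - 1)**2 = ((25 + 10) - 1)**2 = (35 - 1)**2 = 34**2 = 1156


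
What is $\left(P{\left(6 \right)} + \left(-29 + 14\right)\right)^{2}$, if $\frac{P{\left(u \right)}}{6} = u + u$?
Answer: $3249$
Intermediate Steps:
$P{\left(u \right)} = 12 u$ ($P{\left(u \right)} = 6 \left(u + u\right) = 6 \cdot 2 u = 12 u$)
$\left(P{\left(6 \right)} + \left(-29 + 14\right)\right)^{2} = \left(12 \cdot 6 + \left(-29 + 14\right)\right)^{2} = \left(72 - 15\right)^{2} = 57^{2} = 3249$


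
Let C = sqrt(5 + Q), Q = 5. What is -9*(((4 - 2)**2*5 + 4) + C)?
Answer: -216 - 9*sqrt(10) ≈ -244.46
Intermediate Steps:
C = sqrt(10) (C = sqrt(5 + 5) = sqrt(10) ≈ 3.1623)
-9*(((4 - 2)**2*5 + 4) + C) = -9*(((4 - 2)**2*5 + 4) + sqrt(10)) = -9*((2**2*5 + 4) + sqrt(10)) = -9*((4*5 + 4) + sqrt(10)) = -9*((20 + 4) + sqrt(10)) = -9*(24 + sqrt(10)) = -216 - 9*sqrt(10)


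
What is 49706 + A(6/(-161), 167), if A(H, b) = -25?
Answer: 49681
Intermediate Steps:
49706 + A(6/(-161), 167) = 49706 - 25 = 49681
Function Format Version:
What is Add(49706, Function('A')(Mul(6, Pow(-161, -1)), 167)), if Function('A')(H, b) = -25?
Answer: 49681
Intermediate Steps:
Add(49706, Function('A')(Mul(6, Pow(-161, -1)), 167)) = Add(49706, -25) = 49681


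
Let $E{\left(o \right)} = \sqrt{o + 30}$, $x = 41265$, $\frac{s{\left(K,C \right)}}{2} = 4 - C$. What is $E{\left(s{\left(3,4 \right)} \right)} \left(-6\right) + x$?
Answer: $41265 - 6 \sqrt{30} \approx 41232.0$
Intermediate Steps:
$s{\left(K,C \right)} = 8 - 2 C$ ($s{\left(K,C \right)} = 2 \left(4 - C\right) = 8 - 2 C$)
$E{\left(o \right)} = \sqrt{30 + o}$
$E{\left(s{\left(3,4 \right)} \right)} \left(-6\right) + x = \sqrt{30 + \left(8 - 8\right)} \left(-6\right) + 41265 = \sqrt{30 + 0} \left(-6\right) + 41265 = \sqrt{30} \left(-6\right) + 41265 = - 6 \sqrt{30} + 41265 = 41265 - 6 \sqrt{30}$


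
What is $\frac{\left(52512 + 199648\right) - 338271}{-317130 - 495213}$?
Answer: $\frac{86111}{812343} \approx 0.106$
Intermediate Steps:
$\frac{\left(52512 + 199648\right) - 338271}{-317130 - 495213} = \frac{252160 - 338271}{-812343} = \left(-86111\right) \left(- \frac{1}{812343}\right) = \frac{86111}{812343}$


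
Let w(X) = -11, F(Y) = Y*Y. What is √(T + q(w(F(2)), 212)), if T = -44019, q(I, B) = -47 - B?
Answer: 13*I*√262 ≈ 210.42*I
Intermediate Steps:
F(Y) = Y²
√(T + q(w(F(2)), 212)) = √(-44019 + (-47 - 1*212)) = √(-44019 + (-47 - 212)) = √(-44019 - 259) = √(-44278) = 13*I*√262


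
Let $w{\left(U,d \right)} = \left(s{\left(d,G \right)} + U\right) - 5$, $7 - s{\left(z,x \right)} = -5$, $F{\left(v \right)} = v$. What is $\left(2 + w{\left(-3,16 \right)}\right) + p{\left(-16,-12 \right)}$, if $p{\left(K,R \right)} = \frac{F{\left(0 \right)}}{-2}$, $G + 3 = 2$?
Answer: $6$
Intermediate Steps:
$G = -1$ ($G = -3 + 2 = -1$)
$s{\left(z,x \right)} = 12$ ($s{\left(z,x \right)} = 7 - -5 = 7 + 5 = 12$)
$w{\left(U,d \right)} = 7 + U$ ($w{\left(U,d \right)} = \left(12 + U\right) - 5 = 7 + U$)
$p{\left(K,R \right)} = 0$ ($p{\left(K,R \right)} = \frac{0}{-2} = 0 \left(- \frac{1}{2}\right) = 0$)
$\left(2 + w{\left(-3,16 \right)}\right) + p{\left(-16,-12 \right)} = \left(2 + \left(7 - 3\right)\right) + 0 = \left(2 + 4\right) + 0 = 6 + 0 = 6$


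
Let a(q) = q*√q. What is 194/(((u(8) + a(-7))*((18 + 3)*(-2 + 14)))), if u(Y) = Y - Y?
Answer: 97*I*√7/6174 ≈ 0.041568*I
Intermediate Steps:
u(Y) = 0
a(q) = q^(3/2)
194/(((u(8) + a(-7))*((18 + 3)*(-2 + 14)))) = 194/(((0 + (-7)^(3/2))*((18 + 3)*(-2 + 14)))) = 194/(((0 - 7*I*√7)*(21*12))) = 194/((-7*I*√7*252)) = 194/((-1764*I*√7)) = 194*(I*√7/12348) = 97*I*√7/6174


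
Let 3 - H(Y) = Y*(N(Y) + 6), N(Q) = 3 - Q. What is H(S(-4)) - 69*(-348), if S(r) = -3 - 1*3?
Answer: 24105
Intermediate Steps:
S(r) = -6 (S(r) = -3 - 3 = -6)
H(Y) = 3 - Y*(9 - Y) (H(Y) = 3 - Y*((3 - Y) + 6) = 3 - Y*(9 - Y))
H(S(-4)) - 69*(-348) = (3 + (-6)² - 9*(-6)) - 69*(-348) = (3 + 36 + 54) + 24012 = 93 + 24012 = 24105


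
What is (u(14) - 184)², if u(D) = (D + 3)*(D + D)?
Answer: 85264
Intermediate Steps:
u(D) = 2*D*(3 + D) (u(D) = (3 + D)*(2*D) = 2*D*(3 + D))
(u(14) - 184)² = (2*14*(3 + 14) - 184)² = (2*14*17 - 184)² = (476 - 184)² = 292² = 85264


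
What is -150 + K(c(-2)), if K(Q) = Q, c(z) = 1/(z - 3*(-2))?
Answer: -599/4 ≈ -149.75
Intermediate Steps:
c(z) = 1/(6 + z) (c(z) = 1/(z + 6) = 1/(6 + z))
-150 + K(c(-2)) = -150 + 1/(6 - 2) = -150 + 1/4 = -150 + ¼ = -599/4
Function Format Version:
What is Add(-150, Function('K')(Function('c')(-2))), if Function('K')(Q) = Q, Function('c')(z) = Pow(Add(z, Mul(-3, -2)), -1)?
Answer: Rational(-599, 4) ≈ -149.75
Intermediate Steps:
Function('c')(z) = Pow(Add(6, z), -1) (Function('c')(z) = Pow(Add(z, 6), -1) = Pow(Add(6, z), -1))
Add(-150, Function('K')(Function('c')(-2))) = Add(-150, Pow(Add(6, -2), -1)) = Add(-150, Pow(4, -1)) = Add(-150, Rational(1, 4)) = Rational(-599, 4)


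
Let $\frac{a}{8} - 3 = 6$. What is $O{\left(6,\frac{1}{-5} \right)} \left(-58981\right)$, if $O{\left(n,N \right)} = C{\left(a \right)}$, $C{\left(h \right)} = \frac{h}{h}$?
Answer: $-58981$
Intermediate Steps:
$a = 72$ ($a = 24 + 8 \cdot 6 = 24 + 48 = 72$)
$C{\left(h \right)} = 1$
$O{\left(n,N \right)} = 1$
$O{\left(6,\frac{1}{-5} \right)} \left(-58981\right) = 1 \left(-58981\right) = -58981$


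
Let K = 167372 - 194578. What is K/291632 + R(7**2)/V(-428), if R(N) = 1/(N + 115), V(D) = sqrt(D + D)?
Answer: -13603/145816 - I*sqrt(214)/70192 ≈ -0.093289 - 0.00020841*I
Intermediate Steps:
K = -27206
V(D) = sqrt(2)*sqrt(D) (V(D) = sqrt(2*D) = sqrt(2)*sqrt(D))
R(N) = 1/(115 + N)
K/291632 + R(7**2)/V(-428) = -27206/291632 + 1/((115 + 7**2)*((sqrt(2)*sqrt(-428)))) = -27206*1/291632 + 1/((115 + 49)*((sqrt(2)*(2*I*sqrt(107))))) = -13603/145816 + 1/(164*((2*I*sqrt(214)))) = -13603/145816 + (-I*sqrt(214)/428)/164 = -13603/145816 - I*sqrt(214)/70192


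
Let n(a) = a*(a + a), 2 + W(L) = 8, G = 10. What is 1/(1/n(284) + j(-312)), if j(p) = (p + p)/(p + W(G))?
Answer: 8226912/16776499 ≈ 0.49038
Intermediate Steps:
W(L) = 6 (W(L) = -2 + 8 = 6)
j(p) = 2*p/(6 + p) (j(p) = (p + p)/(p + 6) = (2*p)/(6 + p) = 2*p/(6 + p))
n(a) = 2*a² (n(a) = a*(2*a) = 2*a²)
1/(1/n(284) + j(-312)) = 1/(1/(2*284²) + 2*(-312)/(6 - 312)) = 1/(1/(2*80656) + 2*(-312)/(-306)) = 1/(1/161312 + 2*(-312)*(-1/306)) = 1/(1/161312 + 104/51) = 1/(16776499/8226912) = 8226912/16776499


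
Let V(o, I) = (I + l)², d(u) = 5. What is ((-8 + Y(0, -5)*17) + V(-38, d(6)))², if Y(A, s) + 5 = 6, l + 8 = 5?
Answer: 169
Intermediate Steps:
l = -3 (l = -8 + 5 = -3)
Y(A, s) = 1 (Y(A, s) = -5 + 6 = 1)
V(o, I) = (-3 + I)² (V(o, I) = (I - 3)² = (-3 + I)²)
((-8 + Y(0, -5)*17) + V(-38, d(6)))² = ((-8 + 1*17) + (-3 + 5)²)² = ((-8 + 17) + 2²)² = (9 + 4)² = 13² = 169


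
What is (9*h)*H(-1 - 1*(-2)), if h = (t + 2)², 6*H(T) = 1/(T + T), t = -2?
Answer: 0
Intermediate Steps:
H(T) = 1/(12*T) (H(T) = 1/(6*(T + T)) = 1/(6*((2*T))) = (1/(2*T))/6 = 1/(12*T))
h = 0 (h = (-2 + 2)² = 0² = 0)
(9*h)*H(-1 - 1*(-2)) = (9*0)*(1/(12*(-1 - 1*(-2)))) = 0*(1/(12*(-1 + 2))) = 0*((1/12)/1) = 0*((1/12)*1) = 0*(1/12) = 0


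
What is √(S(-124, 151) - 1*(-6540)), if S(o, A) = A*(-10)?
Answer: √5030 ≈ 70.922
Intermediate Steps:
S(o, A) = -10*A
√(S(-124, 151) - 1*(-6540)) = √(-10*151 - 1*(-6540)) = √(-1510 + 6540) = √5030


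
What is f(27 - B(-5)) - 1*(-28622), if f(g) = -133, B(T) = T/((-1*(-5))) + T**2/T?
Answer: 28489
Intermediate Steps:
B(T) = 6*T/5 (B(T) = T/5 + T = 6*T/5)
f(27 - B(-5)) - 1*(-28622) = -133 - 1*(-28622) = -133 + 28622 = 28489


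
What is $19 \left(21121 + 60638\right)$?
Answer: $1553421$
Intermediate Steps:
$19 \left(21121 + 60638\right) = 19 \cdot 81759 = 1553421$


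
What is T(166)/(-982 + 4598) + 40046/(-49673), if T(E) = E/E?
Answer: -144756663/179617568 ≈ -0.80592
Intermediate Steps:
T(E) = 1
T(166)/(-982 + 4598) + 40046/(-49673) = 1/(-982 + 4598) + 40046/(-49673) = 1/3616 + 40046*(-1/49673) = 1*(1/3616) - 40046/49673 = 1/3616 - 40046/49673 = -144756663/179617568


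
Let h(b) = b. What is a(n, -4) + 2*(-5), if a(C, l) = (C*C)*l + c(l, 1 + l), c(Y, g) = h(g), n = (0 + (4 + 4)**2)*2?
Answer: -65549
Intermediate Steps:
n = 128 (n = (0 + 8**2)*2 = (0 + 64)*2 = 64*2 = 128)
c(Y, g) = g
a(C, l) = 1 + l + l*C**2 (a(C, l) = (C*C)*l + (1 + l) = C**2*l + (1 + l) = l*C**2 + (1 + l) = 1 + l + l*C**2)
a(n, -4) + 2*(-5) = (1 - 4 - 4*128**2) + 2*(-5) = (1 - 4 - 4*16384) - 10 = (1 - 4 - 65536) - 10 = -65539 - 10 = -65549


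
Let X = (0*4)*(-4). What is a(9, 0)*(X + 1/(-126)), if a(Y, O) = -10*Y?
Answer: 5/7 ≈ 0.71429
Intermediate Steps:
X = 0 (X = 0*(-4) = 0)
a(9, 0)*(X + 1/(-126)) = (-10*9)*(0 + 1/(-126)) = -90*(0 - 1/126) = -90*(-1/126) = 5/7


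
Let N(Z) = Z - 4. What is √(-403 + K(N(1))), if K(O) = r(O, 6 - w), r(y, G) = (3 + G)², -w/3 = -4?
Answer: I*√394 ≈ 19.849*I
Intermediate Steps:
w = 12 (w = -3*(-4) = 12)
N(Z) = -4 + Z
K(O) = 9 (K(O) = (3 + (6 - 1*12))² = (3 + (6 - 12))² = (3 - 6)² = (-3)² = 9)
√(-403 + K(N(1))) = √(-403 + 9) = √(-394) = I*√394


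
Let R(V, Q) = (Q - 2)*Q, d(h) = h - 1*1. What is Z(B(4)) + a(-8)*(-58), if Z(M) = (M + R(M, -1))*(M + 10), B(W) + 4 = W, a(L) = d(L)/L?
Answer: -141/4 ≈ -35.250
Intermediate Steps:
d(h) = -1 + h (d(h) = h - 1 = -1 + h)
a(L) = (-1 + L)/L
R(V, Q) = Q*(-2 + Q) (R(V, Q) = (-2 + Q)*Q = Q*(-2 + Q))
B(W) = -4 + W
Z(M) = (3 + M)*(10 + M) (Z(M) = (M - (-2 - 1))*(M + 10) = (M - 1*(-3))*(10 + M) = (M + 3)*(10 + M) = (3 + M)*(10 + M))
Z(B(4)) + a(-8)*(-58) = (30 + (-4 + 4)² + 13*(-4 + 4)) + ((-1 - 8)/(-8))*(-58) = (30 + 0² + 13*0) - ⅛*(-9)*(-58) = (30 + 0 + 0) + (9/8)*(-58) = 30 - 261/4 = -141/4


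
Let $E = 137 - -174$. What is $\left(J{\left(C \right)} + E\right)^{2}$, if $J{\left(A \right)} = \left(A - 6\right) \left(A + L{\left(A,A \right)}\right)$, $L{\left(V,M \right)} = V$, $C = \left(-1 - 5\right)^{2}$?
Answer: $6105841$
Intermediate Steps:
$E = 311$ ($E = 137 + 174 = 311$)
$C = 36$ ($C = \left(-6\right)^{2} = 36$)
$J{\left(A \right)} = 2 A \left(-6 + A\right)$ ($J{\left(A \right)} = \left(A - 6\right) \left(A + A\right) = \left(-6 + A\right) 2 A = 2 A \left(-6 + A\right)$)
$\left(J{\left(C \right)} + E\right)^{2} = \left(2 \cdot 36 \left(-6 + 36\right) + 311\right)^{2} = \left(2 \cdot 36 \cdot 30 + 311\right)^{2} = \left(2160 + 311\right)^{2} = 2471^{2} = 6105841$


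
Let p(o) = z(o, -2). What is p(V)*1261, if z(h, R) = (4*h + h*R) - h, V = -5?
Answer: -6305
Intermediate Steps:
z(h, R) = 3*h + R*h (z(h, R) = (4*h + R*h) - h = 3*h + R*h)
p(o) = o (p(o) = o*(3 - 2) = o*1 = o)
p(V)*1261 = -5*1261 = -6305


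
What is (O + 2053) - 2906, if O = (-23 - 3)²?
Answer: -177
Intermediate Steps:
O = 676 (O = (-26)² = 676)
(O + 2053) - 2906 = (676 + 2053) - 2906 = 2729 - 2906 = -177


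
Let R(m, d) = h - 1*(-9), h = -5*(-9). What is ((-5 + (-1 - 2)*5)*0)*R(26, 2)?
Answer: 0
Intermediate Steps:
h = 45
R(m, d) = 54 (R(m, d) = 45 - 1*(-9) = 45 + 9 = 54)
((-5 + (-1 - 2)*5)*0)*R(26, 2) = ((-5 + (-1 - 2)*5)*0)*54 = ((-5 - 3*5)*0)*54 = ((-5 - 15)*0)*54 = -20*0*54 = 0*54 = 0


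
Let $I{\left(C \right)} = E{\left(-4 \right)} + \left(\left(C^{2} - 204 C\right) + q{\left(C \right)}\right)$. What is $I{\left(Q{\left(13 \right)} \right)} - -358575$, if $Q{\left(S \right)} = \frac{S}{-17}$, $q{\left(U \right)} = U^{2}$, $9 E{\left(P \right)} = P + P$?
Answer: $\frac{933060061}{2601} \approx 3.5873 \cdot 10^{5}$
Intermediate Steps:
$E{\left(P \right)} = \frac{2 P}{9}$ ($E{\left(P \right)} = \frac{P + P}{9} = \frac{2 P}{9}$)
$Q{\left(S \right)} = - \frac{S}{17}$ ($Q{\left(S \right)} = S \left(- \frac{1}{17}\right) = - \frac{S}{17}$)
$I{\left(C \right)} = - \frac{8}{9} - 204 C + 2 C^{2}$ ($I{\left(C \right)} = \frac{2}{9} \left(-4\right) + \left(\left(C^{2} - 204 C\right) + C^{2}\right) = - \frac{8}{9} + \left(- 204 C + 2 C^{2}\right) = - \frac{8}{9} - 204 C + 2 C^{2}$)
$I{\left(Q{\left(13 \right)} \right)} - -358575 = \left(- \frac{8}{9} - 204 \left(\left(- \frac{1}{17}\right) 13\right) + 2 \left(\left(- \frac{1}{17}\right) 13\right)^{2}\right) - -358575 = \left(- \frac{8}{9} - -156 + 2 \left(- \frac{13}{17}\right)^{2}\right) + 358575 = \left(- \frac{8}{9} + 156 + 2 \cdot \frac{169}{289}\right) + 358575 = \left(- \frac{8}{9} + 156 + \frac{338}{289}\right) + 358575 = \frac{406486}{2601} + 358575 = \frac{933060061}{2601}$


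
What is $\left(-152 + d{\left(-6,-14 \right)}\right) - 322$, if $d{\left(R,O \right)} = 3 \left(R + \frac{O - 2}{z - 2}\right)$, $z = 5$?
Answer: $-508$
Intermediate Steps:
$d{\left(R,O \right)} = -2 + O + 3 R$ ($d{\left(R,O \right)} = 3 \left(R + \frac{O - 2}{5 - 2}\right) = 3 \left(R + \frac{-2 + O}{3}\right) = 3 \left(R + \left(-2 + O\right) \frac{1}{3}\right) = 3 \left(R + \left(- \frac{2}{3} + \frac{O}{3}\right)\right) = 3 \left(- \frac{2}{3} + R + \frac{O}{3}\right) = -2 + O + 3 R$)
$\left(-152 + d{\left(-6,-14 \right)}\right) - 322 = \left(-152 - 34\right) - 322 = -186 - 322 = -508$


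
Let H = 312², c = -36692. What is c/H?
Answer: -9173/24336 ≈ -0.37693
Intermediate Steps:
H = 97344
c/H = -36692/97344 = -36692*1/97344 = -9173/24336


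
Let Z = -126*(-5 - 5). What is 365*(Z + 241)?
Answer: 547865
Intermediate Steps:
Z = 1260 (Z = -126*(-10) = -42*(-30) = 1260)
365*(Z + 241) = 365*(1260 + 241) = 365*1501 = 547865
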